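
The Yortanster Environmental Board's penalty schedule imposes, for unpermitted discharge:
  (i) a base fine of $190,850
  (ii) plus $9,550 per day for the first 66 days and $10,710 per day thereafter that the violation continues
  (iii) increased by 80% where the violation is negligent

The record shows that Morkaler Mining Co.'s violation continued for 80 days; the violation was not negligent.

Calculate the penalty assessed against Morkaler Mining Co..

$971,090

First 66 days: 66 × $9,550 = $630,300
Remaining days: (80 − 66) × $10,710 = $149,940
Per-day component: $630,300 + $149,940 = $780,240
Base plus per-day: $190,850 + $780,240 = $971,090
The violation was not negligent: no 80% increase.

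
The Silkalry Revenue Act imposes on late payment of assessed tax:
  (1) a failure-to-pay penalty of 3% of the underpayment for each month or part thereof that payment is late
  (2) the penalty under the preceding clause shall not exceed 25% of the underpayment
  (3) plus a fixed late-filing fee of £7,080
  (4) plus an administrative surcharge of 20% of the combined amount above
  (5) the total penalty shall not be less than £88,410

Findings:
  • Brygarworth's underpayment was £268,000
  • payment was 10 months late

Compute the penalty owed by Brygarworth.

£88,896

Accrued rate: 3% × 10 = 30%, capped at 25% → 25%
Failure-to-pay penalty: 25% of £268,000 = £67,000
Penalty before surcharge: £67,000 + £7,080 = £74,080
Administrative surcharge: 20% of £74,080 = £14,816
Total penalty: £74,080 + £14,816 = £88,896
Minimum £88,410: £88,896 meets the minimum, no increase.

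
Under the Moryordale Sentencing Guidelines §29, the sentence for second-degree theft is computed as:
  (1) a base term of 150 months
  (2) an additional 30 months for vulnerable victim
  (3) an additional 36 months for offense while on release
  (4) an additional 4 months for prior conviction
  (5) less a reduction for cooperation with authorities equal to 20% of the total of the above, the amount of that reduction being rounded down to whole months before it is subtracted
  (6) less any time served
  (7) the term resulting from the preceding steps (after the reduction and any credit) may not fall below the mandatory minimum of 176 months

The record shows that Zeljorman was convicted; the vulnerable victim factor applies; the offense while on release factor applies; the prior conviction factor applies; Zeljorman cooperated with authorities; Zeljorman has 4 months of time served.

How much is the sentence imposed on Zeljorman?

176 months

Vulnerable victim enhancement: +30 months
Offense while on release enhancement: +36 months
Prior conviction enhancement: +4 months
Adjusted term: 150 months + 30 months + 36 months + 4 months = 220 months
Cooperation with authorities reduction: 20% of 220 months = 44 months (rounded down)
After reduction: 220 − 44 = 176 months
Less time served: 176 months − 4 months = 172 months
Minimum 176 months: 172 months is below the minimum → 176 months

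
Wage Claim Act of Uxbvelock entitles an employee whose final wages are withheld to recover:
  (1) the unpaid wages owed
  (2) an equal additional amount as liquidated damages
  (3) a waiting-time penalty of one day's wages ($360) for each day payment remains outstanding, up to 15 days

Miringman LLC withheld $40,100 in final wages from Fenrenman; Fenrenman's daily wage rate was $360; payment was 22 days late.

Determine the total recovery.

$85,600

Liquidated damages (equal amount): $40,100
Penalty days: min(22, 15) = 15
Waiting-time penalty: 15 × $360 = $5,400
Total award: $40,100 + $40,100 + $5,400 = $85,600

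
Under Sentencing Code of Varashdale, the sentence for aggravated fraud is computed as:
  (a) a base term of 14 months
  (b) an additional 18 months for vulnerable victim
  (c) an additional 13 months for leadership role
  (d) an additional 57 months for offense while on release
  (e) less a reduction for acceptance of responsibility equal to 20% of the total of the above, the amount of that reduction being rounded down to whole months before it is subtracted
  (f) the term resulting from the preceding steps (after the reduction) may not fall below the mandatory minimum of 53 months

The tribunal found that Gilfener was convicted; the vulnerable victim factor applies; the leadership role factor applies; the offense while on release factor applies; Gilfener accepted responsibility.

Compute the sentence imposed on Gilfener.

Sentence: 82 months

Vulnerable victim enhancement: +18 months
Leadership role enhancement: +13 months
Offense while on release enhancement: +57 months
Adjusted term: 14 months + 18 months + 13 months + 57 months = 102 months
Acceptance of responsibility reduction: 20% of 102 months = 20 months (rounded down)
After reduction: 102 − 20 = 82 months
Minimum 53 months: 82 months meets the minimum, no increase.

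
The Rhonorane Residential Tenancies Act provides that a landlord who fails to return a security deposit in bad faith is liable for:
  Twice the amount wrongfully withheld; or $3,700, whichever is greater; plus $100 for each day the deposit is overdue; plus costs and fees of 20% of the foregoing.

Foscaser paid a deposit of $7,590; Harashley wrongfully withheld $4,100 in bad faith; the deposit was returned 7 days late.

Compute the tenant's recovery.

$10,680

Doubled: 2 × $4,100 = $8,200
Minimum $3,700: $8,200 meets the minimum, no increase.
Late-return penalty: 7 × $100 = $700
Damages plus late penalty: $8,200 + $700 = $8,900
Costs and fees: 20% of $8,900 = $1,780
Total recovery: $8,900 + $1,780 = $10,680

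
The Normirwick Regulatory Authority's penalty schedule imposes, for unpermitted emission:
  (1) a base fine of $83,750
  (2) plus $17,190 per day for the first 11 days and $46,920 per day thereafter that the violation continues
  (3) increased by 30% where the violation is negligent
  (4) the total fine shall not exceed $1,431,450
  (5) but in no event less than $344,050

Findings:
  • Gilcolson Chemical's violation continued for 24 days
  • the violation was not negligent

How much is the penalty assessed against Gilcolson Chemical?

First 11 days: 11 × $17,190 = $189,090
Remaining days: (24 − 11) × $46,920 = $609,960
Per-day component: $189,090 + $609,960 = $799,050
Base plus per-day: $83,750 + $799,050 = $882,800
The violation was not negligent: no 30% increase.
Cap at $1,431,450: $882,800 is within the cap, no reduction.
Minimum $344,050: $882,800 meets the minimum, no increase.

$882,800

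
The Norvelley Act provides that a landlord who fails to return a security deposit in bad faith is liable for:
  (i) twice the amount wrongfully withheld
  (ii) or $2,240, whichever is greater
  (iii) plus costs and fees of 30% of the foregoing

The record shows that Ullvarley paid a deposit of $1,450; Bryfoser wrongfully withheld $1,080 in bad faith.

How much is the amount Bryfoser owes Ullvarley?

Recovery: $2,912

Doubled: 2 × $1,080 = $2,160
Minimum $2,240: $2,160 is below the minimum → $2,240
Costs and fees: 30% of $2,240 = $672
Total recovery: $2,240 + $672 = $2,912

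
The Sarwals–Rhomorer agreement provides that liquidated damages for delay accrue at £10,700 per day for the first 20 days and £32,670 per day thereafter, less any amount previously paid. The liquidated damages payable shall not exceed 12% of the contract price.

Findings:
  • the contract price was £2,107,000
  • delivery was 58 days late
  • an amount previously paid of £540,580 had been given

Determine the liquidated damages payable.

£252,840

First 20 days: 20 × £10,700 = £214,000
Remaining days: (58 − 20) × £32,670 = £1,241,460
Accrued per-day damages: £214,000 + £1,241,460 = £1,455,460
Less amount previously paid: £1,455,460 − £540,580 = £914,880
Cap: 12% of £2,107,000 = £252,840
Cap at £252,840: £914,880 exceeds the cap → £252,840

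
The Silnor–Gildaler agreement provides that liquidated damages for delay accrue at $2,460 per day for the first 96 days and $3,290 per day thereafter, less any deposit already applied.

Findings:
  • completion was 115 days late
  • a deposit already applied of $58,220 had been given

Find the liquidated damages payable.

First 96 days: 96 × $2,460 = $236,160
Remaining days: (115 − 96) × $3,290 = $62,510
Accrued per-day damages: $236,160 + $62,510 = $298,670
Less deposit already applied: $298,670 − $58,220 = $240,450

$240,450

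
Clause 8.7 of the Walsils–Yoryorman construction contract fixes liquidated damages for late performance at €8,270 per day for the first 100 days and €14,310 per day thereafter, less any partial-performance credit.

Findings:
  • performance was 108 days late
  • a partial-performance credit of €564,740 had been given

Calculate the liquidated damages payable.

€376,740

First 100 days: 100 × €8,270 = €827,000
Remaining days: (108 − 100) × €14,310 = €114,480
Accrued per-day damages: €827,000 + €114,480 = €941,480
Less partial-performance credit: €941,480 − €564,740 = €376,740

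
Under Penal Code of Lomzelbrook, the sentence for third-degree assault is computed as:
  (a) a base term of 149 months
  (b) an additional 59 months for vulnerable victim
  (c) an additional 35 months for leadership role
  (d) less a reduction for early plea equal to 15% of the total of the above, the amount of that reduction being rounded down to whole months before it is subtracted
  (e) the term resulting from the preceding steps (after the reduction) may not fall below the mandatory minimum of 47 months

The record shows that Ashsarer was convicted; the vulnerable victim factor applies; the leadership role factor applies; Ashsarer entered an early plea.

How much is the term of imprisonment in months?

Vulnerable victim enhancement: +59 months
Leadership role enhancement: +35 months
Adjusted term: 149 months + 59 months + 35 months = 243 months
Early plea reduction: 15% of 243 months = 36 months (rounded down)
After reduction: 243 − 36 = 207 months
Minimum 47 months: 207 months meets the minimum, no increase.

207 months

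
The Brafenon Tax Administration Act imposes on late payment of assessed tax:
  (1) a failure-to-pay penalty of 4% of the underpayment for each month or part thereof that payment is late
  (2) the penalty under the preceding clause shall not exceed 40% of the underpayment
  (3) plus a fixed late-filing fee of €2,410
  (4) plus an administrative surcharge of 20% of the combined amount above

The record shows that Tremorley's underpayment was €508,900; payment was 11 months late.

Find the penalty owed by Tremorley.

€247,164

Accrued rate: 4% × 11 = 44%, capped at 40% → 40%
Failure-to-pay penalty: 40% of €508,900 = €203,560
Penalty before surcharge: €203,560 + €2,410 = €205,970
Administrative surcharge: 20% of €205,970 = €41,194
Total penalty: €205,970 + €41,194 = €247,164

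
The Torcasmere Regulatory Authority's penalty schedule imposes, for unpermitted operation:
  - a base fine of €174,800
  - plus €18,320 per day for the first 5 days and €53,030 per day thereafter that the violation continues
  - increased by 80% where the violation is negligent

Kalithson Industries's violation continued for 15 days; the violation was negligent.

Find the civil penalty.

€1,434,060

First 5 days: 5 × €18,320 = €91,600
Remaining days: (15 − 5) × €53,030 = €530,300
Per-day component: €91,600 + €530,300 = €621,900
Base plus per-day: €174,800 + €621,900 = €796,700
Enhancement: 80% of €796,700 = €637,360
Enhanced fine: €796,700 + €637,360 = €1,434,060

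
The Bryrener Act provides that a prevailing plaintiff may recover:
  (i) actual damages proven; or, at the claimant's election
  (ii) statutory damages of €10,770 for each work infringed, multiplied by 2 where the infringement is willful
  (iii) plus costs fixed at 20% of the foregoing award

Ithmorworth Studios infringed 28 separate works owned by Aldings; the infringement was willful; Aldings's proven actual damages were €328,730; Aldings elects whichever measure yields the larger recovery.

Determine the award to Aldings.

€723,744

Statutory damages: 28 × €10,770 = €301,560
Doubled: 2 × €301,560 = €603,120
Greater of actual damages (€328,730) or enhanced statutory damages (€603,120): €603,120
Costs: 20% of €603,120 = €120,624
Award plus costs: €603,120 + €120,624 = €723,744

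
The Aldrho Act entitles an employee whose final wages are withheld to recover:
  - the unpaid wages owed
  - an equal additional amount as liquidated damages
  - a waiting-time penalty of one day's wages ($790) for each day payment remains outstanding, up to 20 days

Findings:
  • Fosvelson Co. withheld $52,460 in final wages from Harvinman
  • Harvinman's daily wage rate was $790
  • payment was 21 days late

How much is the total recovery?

Liquidated damages (equal amount): $52,460
Penalty days: min(21, 20) = 20
Waiting-time penalty: 20 × $790 = $15,800
Total award: $52,460 + $52,460 + $15,800 = $120,720

$120,720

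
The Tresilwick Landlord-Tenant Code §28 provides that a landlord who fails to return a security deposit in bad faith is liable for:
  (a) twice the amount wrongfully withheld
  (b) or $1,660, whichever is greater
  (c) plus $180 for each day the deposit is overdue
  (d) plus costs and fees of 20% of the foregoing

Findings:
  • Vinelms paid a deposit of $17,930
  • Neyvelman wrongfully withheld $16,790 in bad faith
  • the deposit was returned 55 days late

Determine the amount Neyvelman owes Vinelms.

Doubled: 2 × $16,790 = $33,580
Minimum $1,660: $33,580 meets the minimum, no increase.
Late-return penalty: 55 × $180 = $9,900
Damages plus late penalty: $33,580 + $9,900 = $43,480
Costs and fees: 20% of $43,480 = $8,696
Total recovery: $43,480 + $8,696 = $52,176

$52,176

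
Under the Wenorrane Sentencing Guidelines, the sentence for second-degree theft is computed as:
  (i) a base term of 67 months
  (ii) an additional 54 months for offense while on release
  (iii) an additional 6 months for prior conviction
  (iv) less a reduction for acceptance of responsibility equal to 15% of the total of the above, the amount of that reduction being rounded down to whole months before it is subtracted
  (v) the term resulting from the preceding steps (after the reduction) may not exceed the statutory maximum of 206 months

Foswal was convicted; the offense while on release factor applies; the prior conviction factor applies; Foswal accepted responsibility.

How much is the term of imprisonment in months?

108 months

Offense while on release enhancement: +54 months
Prior conviction enhancement: +6 months
Adjusted term: 67 months + 54 months + 6 months = 127 months
Acceptance of responsibility reduction: 15% of 127 months = 19 months (rounded down)
After reduction: 127 − 19 = 108 months
Cap at 206 months: 108 months is within the cap, no reduction.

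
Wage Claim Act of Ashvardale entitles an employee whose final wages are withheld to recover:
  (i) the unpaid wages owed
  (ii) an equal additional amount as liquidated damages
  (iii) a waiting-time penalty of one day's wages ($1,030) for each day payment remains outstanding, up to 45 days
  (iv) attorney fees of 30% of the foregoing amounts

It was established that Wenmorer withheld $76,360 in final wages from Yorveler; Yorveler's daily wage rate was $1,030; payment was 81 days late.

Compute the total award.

Liquidated damages (equal amount): $76,360
Penalty days: min(81, 45) = 45
Waiting-time penalty: 45 × $1,030 = $46,350
Subtotal: $76,360 + $76,360 + $46,350 = $199,070
Attorney fees: 30% of $199,070 = $59,721
Total award: $199,070 + $59,721 = $258,791

$258,791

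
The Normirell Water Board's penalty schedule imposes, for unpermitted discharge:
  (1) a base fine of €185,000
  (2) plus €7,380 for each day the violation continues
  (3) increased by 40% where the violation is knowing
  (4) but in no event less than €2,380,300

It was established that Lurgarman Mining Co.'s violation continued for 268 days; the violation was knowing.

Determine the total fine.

Per-day component: 268 × €7,380 = €1,977,840
Base plus per-day: €185,000 + €1,977,840 = €2,162,840
Enhancement: 40% of €2,162,840 = €865,136
Enhanced fine: €2,162,840 + €865,136 = €3,027,976
Minimum €2,380,300: €3,027,976 meets the minimum, no increase.

€3,027,976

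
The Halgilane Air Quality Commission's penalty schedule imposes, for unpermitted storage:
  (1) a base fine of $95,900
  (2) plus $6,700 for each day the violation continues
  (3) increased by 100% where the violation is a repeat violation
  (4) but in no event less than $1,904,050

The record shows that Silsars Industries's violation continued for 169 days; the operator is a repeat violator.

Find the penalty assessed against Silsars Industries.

$2,456,400

Per-day component: 169 × $6,700 = $1,132,300
Base plus per-day: $95,900 + $1,132,300 = $1,228,200
Enhancement: 100% of $1,228,200 = $1,228,200
Enhanced fine: $1,228,200 + $1,228,200 = $2,456,400
Minimum $1,904,050: $2,456,400 meets the minimum, no increase.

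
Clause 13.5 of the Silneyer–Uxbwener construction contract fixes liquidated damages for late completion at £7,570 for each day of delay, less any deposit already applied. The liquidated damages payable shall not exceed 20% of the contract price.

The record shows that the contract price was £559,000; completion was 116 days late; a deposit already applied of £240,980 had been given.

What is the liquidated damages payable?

Per-day damages: 116 × £7,570 = £878,120
Less deposit already applied: £878,120 − £240,980 = £637,140
Cap: 20% of £559,000 = £111,800
Cap at £111,800: £637,140 exceeds the cap → £111,800

£111,800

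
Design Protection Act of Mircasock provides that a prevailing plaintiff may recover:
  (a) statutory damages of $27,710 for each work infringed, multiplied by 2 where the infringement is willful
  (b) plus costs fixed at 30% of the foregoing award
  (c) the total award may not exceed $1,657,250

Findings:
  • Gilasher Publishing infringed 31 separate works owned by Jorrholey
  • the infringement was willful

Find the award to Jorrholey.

$1,657,250

Statutory damages: 31 × $27,710 = $859,010
Doubled: 2 × $859,010 = $1,718,020
Costs: 30% of $1,718,020 = $515,406
Award plus costs: $1,718,020 + $515,406 = $2,233,426
Cap at $1,657,250: $2,233,426 exceeds the cap → $1,657,250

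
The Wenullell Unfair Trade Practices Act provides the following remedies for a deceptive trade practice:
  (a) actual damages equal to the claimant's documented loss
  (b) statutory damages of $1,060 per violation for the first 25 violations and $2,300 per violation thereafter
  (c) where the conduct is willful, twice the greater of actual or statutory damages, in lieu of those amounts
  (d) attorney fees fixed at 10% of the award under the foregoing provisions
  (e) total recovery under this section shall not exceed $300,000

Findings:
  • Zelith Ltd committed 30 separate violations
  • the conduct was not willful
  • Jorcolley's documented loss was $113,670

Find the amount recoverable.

First 25 violations: 25 × $1,060 = $26,500
Remaining violations: (30 − 25) × $2,300 = $11,500
Statutory damages: $26,500 + $11,500 = $38,000
Conduct not willful: the in-lieu enhancement does not apply.
Actual plus statutory damages: $113,670 + $38,000 = $151,670
Attorney fees: 10% of $151,670 = $15,167
Total before cap: $151,670 + $15,167 = $166,837
Cap at $300,000: $166,837 is within the cap, no reduction.

Total recovery: $166,837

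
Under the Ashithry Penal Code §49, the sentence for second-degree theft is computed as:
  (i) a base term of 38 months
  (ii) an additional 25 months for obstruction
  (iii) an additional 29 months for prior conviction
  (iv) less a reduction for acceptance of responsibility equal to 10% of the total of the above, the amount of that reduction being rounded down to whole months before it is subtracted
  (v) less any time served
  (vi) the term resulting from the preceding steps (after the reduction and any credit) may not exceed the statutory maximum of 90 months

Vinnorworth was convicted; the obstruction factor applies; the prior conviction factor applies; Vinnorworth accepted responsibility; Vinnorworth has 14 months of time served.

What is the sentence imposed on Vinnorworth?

Obstruction enhancement: +25 months
Prior conviction enhancement: +29 months
Adjusted term: 38 months + 25 months + 29 months = 92 months
Acceptance of responsibility reduction: 10% of 92 months = 9 months (rounded down)
After reduction: 92 − 9 = 83 months
Less time served: 83 months − 14 months = 69 months
Cap at 90 months: 69 months is within the cap, no reduction.

Sentence: 69 months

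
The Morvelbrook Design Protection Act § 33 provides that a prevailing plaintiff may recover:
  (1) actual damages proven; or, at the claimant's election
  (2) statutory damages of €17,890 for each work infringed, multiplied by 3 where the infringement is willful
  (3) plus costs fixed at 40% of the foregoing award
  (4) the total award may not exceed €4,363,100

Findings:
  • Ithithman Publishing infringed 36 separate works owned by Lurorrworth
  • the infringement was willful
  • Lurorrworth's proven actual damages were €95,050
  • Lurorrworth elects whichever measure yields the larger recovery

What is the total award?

Statutory damages: 36 × €17,890 = €644,040
Trebled: 3 × €644,040 = €1,932,120
Greater of actual damages (€95,050) or enhanced statutory damages (€1,932,120): €1,932,120
Costs: 40% of €1,932,120 = €772,848
Award plus costs: €1,932,120 + €772,848 = €2,704,968
Cap at €4,363,100: €2,704,968 is within the cap, no reduction.

€2,704,968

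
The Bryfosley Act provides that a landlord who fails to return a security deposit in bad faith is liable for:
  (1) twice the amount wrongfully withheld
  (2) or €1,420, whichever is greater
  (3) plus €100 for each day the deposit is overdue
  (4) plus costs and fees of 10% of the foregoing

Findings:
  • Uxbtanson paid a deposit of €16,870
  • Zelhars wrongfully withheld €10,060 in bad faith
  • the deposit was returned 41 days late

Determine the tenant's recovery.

Recovery: €26,642

Doubled: 2 × €10,060 = €20,120
Minimum €1,420: €20,120 meets the minimum, no increase.
Late-return penalty: 41 × €100 = €4,100
Damages plus late penalty: €20,120 + €4,100 = €24,220
Costs and fees: 10% of €24,220 = €2,422
Total recovery: €24,220 + €2,422 = €26,642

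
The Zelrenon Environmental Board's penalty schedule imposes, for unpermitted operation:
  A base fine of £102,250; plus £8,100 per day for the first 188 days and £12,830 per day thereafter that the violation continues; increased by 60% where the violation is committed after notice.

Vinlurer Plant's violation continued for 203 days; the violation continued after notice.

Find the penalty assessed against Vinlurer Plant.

£2,908,000

First 188 days: 188 × £8,100 = £1,522,800
Remaining days: (203 − 188) × £12,830 = £192,450
Per-day component: £1,522,800 + £192,450 = £1,715,250
Base plus per-day: £102,250 + £1,715,250 = £1,817,500
Enhancement: 60% of £1,817,500 = £1,090,500
Enhanced fine: £1,817,500 + £1,090,500 = £2,908,000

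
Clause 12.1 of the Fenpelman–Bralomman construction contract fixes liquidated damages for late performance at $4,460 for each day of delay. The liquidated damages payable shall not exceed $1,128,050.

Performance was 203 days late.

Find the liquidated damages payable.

Per-day damages: 203 × $4,460 = $905,380
Cap at $1,128,050: $905,380 is within the cap, no reduction.

$905,380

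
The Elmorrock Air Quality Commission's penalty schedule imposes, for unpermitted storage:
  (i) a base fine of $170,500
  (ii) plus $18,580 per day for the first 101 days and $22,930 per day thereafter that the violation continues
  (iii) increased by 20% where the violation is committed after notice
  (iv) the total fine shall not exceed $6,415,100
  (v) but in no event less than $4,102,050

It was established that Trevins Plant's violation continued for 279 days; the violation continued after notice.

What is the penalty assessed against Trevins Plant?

$6,415,100

First 101 days: 101 × $18,580 = $1,876,580
Remaining days: (279 − 101) × $22,930 = $4,081,540
Per-day component: $1,876,580 + $4,081,540 = $5,958,120
Base plus per-day: $170,500 + $5,958,120 = $6,128,620
Enhancement: 20% of $6,128,620 = $1,225,724
Enhanced fine: $6,128,620 + $1,225,724 = $7,354,344
Cap at $6,415,100: $7,354,344 exceeds the cap → $6,415,100
Minimum $4,102,050: $6,415,100 meets the minimum, no increase.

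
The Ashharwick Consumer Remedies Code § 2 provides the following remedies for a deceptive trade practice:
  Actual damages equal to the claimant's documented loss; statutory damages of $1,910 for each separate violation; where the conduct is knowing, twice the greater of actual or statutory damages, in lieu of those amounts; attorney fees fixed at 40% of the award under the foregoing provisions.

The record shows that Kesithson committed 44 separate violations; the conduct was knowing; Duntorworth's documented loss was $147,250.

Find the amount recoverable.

$412,300

Statutory damages: 44 × $1,910 = $84,040
Greater of actual damages ($147,250) or statutory damages ($84,040): $147,250
Doubled: 2 × $147,250 = $294,500
Attorney fees: 40% of $294,500 = $117,800
Total recovery: $294,500 + $117,800 = $412,300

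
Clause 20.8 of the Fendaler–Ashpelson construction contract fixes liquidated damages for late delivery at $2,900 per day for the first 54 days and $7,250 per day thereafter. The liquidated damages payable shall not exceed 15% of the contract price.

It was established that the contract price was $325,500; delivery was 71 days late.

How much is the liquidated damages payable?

First 54 days: 54 × $2,900 = $156,600
Remaining days: (71 − 54) × $7,250 = $123,250
Accrued per-day damages: $156,600 + $123,250 = $279,850
Cap: 15% of $325,500 = $48,825
Cap at $48,825: $279,850 exceeds the cap → $48,825

$48,825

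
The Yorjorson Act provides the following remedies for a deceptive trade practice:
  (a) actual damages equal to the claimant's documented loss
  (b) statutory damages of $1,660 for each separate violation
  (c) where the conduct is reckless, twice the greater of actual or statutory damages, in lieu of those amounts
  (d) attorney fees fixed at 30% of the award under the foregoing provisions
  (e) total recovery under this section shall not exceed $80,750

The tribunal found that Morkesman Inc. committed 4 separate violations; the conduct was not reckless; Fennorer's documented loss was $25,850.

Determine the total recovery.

Statutory damages: 4 × $1,660 = $6,640
Conduct not reckless: the in-lieu enhancement does not apply.
Actual plus statutory damages: $25,850 + $6,640 = $32,490
Attorney fees: 30% of $32,490 = $9,747
Total before cap: $32,490 + $9,747 = $42,237
Cap at $80,750: $42,237 is within the cap, no reduction.

$42,237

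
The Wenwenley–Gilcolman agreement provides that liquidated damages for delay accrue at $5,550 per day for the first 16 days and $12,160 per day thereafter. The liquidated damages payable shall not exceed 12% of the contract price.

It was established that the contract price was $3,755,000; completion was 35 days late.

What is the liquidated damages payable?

$319,840

First 16 days: 16 × $5,550 = $88,800
Remaining days: (35 − 16) × $12,160 = $231,040
Accrued per-day damages: $88,800 + $231,040 = $319,840
Cap: 12% of $3,755,000 = $450,600
Cap at $450,600: $319,840 is within the cap, no reduction.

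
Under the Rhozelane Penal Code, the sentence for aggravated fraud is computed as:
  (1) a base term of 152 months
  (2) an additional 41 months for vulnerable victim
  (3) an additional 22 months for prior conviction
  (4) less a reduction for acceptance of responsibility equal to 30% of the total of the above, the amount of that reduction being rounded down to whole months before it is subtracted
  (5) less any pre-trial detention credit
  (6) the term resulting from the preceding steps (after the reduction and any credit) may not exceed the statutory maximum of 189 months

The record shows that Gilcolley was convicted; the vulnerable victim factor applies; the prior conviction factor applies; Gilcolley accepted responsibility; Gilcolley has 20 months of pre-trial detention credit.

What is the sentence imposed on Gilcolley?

Vulnerable victim enhancement: +41 months
Prior conviction enhancement: +22 months
Adjusted term: 152 months + 41 months + 22 months = 215 months
Acceptance of responsibility reduction: 30% of 215 months = 64 months (rounded down)
After reduction: 215 − 64 = 151 months
Less pre-trial detention credit: 151 months − 20 months = 131 months
Cap at 189 months: 131 months is within the cap, no reduction.

Sentence: 131 months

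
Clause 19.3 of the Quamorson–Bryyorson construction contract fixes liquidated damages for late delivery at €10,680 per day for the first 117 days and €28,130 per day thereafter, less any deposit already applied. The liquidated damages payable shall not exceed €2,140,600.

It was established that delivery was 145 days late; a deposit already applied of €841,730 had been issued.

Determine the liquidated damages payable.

First 117 days: 117 × €10,680 = €1,249,560
Remaining days: (145 − 117) × €28,130 = €787,640
Accrued per-day damages: €1,249,560 + €787,640 = €2,037,200
Less deposit already applied: €2,037,200 − €841,730 = €1,195,470
Cap at €2,140,600: €1,195,470 is within the cap, no reduction.

Liquidated damages: €1,195,470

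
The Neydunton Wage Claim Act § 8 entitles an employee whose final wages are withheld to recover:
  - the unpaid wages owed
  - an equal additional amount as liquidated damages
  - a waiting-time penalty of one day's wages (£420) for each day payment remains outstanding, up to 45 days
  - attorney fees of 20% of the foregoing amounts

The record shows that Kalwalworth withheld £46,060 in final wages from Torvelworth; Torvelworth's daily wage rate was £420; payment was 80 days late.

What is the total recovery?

£133,224

Liquidated damages (equal amount): £46,060
Penalty days: min(80, 45) = 45
Waiting-time penalty: 45 × £420 = £18,900
Subtotal: £46,060 + £46,060 + £18,900 = £111,020
Attorney fees: 20% of £111,020 = £22,204
Total award: £111,020 + £22,204 = £133,224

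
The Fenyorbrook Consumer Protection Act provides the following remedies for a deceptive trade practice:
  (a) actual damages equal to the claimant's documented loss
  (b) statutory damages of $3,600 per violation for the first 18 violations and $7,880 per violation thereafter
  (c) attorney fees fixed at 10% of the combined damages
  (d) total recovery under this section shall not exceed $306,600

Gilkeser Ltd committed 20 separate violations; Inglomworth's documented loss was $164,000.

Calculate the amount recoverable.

$269,016

First 18 violations: 18 × $3,600 = $64,800
Remaining violations: (20 − 18) × $7,880 = $15,760
Statutory damages: $64,800 + $15,760 = $80,560
Combined damages: $164,000 + $80,560 = $244,560
Attorney fees: 10% of $244,560 = $24,456
Total before cap: $244,560 + $24,456 = $269,016
Cap at $306,600: $269,016 is within the cap, no reduction.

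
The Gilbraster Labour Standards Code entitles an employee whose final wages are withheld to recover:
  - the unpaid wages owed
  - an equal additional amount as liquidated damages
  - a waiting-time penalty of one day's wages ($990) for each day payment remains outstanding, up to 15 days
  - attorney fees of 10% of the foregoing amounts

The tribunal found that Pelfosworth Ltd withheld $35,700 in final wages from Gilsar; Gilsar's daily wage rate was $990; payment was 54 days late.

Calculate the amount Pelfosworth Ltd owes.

$94,875

Liquidated damages (equal amount): $35,700
Penalty days: min(54, 15) = 15
Waiting-time penalty: 15 × $990 = $14,850
Subtotal: $35,700 + $35,700 + $14,850 = $86,250
Attorney fees: 10% of $86,250 = $8,625
Total award: $86,250 + $8,625 = $94,875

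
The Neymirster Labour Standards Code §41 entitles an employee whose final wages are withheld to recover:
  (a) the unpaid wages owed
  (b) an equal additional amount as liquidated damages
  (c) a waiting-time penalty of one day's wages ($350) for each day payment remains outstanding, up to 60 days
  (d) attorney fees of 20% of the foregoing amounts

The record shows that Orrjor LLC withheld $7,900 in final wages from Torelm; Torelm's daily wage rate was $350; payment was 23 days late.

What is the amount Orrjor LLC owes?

Liquidated damages (equal amount): $7,900
Penalty days: min(23, 60) = 23
Waiting-time penalty: 23 × $350 = $8,050
Subtotal: $7,900 + $7,900 + $8,050 = $23,850
Attorney fees: 20% of $23,850 = $4,770
Total award: $23,850 + $4,770 = $28,620

$28,620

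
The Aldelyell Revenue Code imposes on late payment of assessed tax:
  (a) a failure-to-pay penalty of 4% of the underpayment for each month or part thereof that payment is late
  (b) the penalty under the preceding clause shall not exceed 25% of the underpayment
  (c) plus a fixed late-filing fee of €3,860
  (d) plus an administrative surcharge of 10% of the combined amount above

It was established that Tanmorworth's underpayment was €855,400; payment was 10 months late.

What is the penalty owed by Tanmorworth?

€239,481

Accrued rate: 4% × 10 = 40%, capped at 25% → 25%
Failure-to-pay penalty: 25% of €855,400 = €213,850
Penalty before surcharge: €213,850 + €3,860 = €217,710
Administrative surcharge: 10% of €217,710 = €21,771
Total penalty: €217,710 + €21,771 = €239,481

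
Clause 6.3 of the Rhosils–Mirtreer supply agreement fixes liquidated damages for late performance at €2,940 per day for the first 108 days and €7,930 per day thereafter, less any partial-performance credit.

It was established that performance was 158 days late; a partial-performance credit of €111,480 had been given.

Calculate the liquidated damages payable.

First 108 days: 108 × €2,940 = €317,520
Remaining days: (158 − 108) × €7,930 = €396,500
Accrued per-day damages: €317,520 + €396,500 = €714,020
Less partial-performance credit: €714,020 − €111,480 = €602,540

€602,540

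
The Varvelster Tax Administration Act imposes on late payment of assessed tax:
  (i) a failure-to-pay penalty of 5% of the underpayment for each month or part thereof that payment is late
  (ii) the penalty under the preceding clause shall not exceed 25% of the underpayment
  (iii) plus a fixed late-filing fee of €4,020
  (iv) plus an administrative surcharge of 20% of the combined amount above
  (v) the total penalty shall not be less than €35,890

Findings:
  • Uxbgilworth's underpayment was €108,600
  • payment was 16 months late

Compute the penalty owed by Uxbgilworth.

Accrued rate: 5% × 16 = 80%, capped at 25% → 25%
Failure-to-pay penalty: 25% of €108,600 = €27,150
Penalty before surcharge: €27,150 + €4,020 = €31,170
Administrative surcharge: 20% of €31,170 = €6,234
Total penalty: €31,170 + €6,234 = €37,404
Minimum €35,890: €37,404 meets the minimum, no increase.

€37,404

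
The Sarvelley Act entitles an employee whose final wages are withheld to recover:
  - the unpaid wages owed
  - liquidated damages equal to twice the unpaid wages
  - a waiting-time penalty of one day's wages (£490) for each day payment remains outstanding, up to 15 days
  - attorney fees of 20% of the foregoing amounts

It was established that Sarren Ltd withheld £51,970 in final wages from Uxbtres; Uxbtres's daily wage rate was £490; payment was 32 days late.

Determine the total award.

Doubled: 2 × £51,970 = £103,940
Penalty days: min(32, 15) = 15
Waiting-time penalty: 15 × £490 = £7,350
Subtotal: £51,970 + £103,940 + £7,350 = £163,260
Attorney fees: 20% of £163,260 = £32,652
Total award: £163,260 + £32,652 = £195,912

£195,912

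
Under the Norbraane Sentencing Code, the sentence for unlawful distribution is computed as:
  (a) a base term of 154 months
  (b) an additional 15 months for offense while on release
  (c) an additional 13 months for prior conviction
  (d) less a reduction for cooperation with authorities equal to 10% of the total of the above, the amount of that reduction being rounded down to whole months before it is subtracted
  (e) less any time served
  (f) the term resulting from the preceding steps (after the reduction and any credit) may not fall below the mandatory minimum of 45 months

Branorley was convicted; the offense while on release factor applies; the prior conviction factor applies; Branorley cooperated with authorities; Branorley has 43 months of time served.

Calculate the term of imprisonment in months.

Offense while on release enhancement: +15 months
Prior conviction enhancement: +13 months
Adjusted term: 154 months + 15 months + 13 months = 182 months
Cooperation with authorities reduction: 10% of 182 months = 18 months (rounded down)
After reduction: 182 − 18 = 164 months
Less time served: 164 months − 43 months = 121 months
Minimum 45 months: 121 months meets the minimum, no increase.

121 months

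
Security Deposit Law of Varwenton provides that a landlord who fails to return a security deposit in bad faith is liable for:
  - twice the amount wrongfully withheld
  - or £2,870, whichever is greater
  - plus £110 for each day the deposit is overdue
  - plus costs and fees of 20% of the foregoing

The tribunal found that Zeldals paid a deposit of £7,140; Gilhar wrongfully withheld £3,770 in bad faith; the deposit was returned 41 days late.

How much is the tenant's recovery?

Doubled: 2 × £3,770 = £7,540
Minimum £2,870: £7,540 meets the minimum, no increase.
Late-return penalty: 41 × £110 = £4,510
Damages plus late penalty: £7,540 + £4,510 = £12,050
Costs and fees: 20% of £12,050 = £2,410
Total recovery: £12,050 + £2,410 = £14,460

£14,460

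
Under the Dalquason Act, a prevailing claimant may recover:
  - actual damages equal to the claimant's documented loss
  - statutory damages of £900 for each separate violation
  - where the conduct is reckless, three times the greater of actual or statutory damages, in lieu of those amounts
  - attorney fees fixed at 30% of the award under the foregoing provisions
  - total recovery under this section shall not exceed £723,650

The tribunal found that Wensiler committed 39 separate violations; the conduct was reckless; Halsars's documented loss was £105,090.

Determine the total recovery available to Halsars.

Statutory damages: 39 × £900 = £35,100
Greater of actual damages (£105,090) or statutory damages (£35,100): £105,090
Trebled: 3 × £105,090 = £315,270
Attorney fees: 30% of £315,270 = £94,581
Total before cap: £315,270 + £94,581 = £409,851
Cap at £723,650: £409,851 is within the cap, no reduction.

£409,851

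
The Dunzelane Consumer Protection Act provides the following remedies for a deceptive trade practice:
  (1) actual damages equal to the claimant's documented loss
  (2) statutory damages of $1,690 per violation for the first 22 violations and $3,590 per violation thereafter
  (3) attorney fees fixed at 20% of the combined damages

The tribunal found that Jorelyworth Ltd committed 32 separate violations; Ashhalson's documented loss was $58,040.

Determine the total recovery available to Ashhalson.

First 22 violations: 22 × $1,690 = $37,180
Remaining violations: (32 − 22) × $3,590 = $35,900
Statutory damages: $37,180 + $35,900 = $73,080
Combined damages: $58,040 + $73,080 = $131,120
Attorney fees: 20% of $131,120 = $26,224
Total recovery: $131,120 + $26,224 = $157,344

$157,344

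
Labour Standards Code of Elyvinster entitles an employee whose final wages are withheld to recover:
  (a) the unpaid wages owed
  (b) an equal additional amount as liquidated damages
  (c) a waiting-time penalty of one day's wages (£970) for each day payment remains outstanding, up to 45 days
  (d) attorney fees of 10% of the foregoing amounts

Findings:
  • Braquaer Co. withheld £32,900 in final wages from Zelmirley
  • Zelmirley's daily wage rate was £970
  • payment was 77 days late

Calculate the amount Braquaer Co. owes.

£120,395

Liquidated damages (equal amount): £32,900
Penalty days: min(77, 45) = 45
Waiting-time penalty: 45 × £970 = £43,650
Subtotal: £32,900 + £32,900 + £43,650 = £109,450
Attorney fees: 10% of £109,450 = £10,945
Total award: £109,450 + £10,945 = £120,395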